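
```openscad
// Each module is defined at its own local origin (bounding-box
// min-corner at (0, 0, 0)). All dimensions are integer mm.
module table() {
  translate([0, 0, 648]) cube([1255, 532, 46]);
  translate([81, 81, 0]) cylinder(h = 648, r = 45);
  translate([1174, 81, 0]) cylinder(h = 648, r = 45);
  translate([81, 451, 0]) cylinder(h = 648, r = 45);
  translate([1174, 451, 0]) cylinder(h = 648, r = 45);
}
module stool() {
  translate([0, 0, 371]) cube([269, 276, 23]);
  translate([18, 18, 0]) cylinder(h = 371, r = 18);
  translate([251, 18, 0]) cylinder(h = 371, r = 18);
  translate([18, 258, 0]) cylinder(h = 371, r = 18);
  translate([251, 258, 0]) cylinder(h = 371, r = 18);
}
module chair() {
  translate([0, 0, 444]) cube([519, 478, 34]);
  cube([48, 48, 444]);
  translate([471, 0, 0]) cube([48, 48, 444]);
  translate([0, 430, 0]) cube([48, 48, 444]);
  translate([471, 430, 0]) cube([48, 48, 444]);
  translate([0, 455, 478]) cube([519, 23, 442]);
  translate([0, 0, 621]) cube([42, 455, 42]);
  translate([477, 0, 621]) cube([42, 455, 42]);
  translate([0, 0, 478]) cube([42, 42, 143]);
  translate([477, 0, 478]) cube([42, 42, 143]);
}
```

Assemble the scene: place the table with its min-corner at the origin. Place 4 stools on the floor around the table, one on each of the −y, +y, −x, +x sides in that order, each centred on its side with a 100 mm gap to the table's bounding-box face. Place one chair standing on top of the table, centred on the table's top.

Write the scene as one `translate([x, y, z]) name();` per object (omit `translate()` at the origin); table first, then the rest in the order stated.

table();
translate([493, -376, 0]) stool();
translate([493, 632, 0]) stool();
translate([-369, 128, 0]) stool();
translate([1355, 128, 0]) stool();
translate([368, 27, 694]) chair();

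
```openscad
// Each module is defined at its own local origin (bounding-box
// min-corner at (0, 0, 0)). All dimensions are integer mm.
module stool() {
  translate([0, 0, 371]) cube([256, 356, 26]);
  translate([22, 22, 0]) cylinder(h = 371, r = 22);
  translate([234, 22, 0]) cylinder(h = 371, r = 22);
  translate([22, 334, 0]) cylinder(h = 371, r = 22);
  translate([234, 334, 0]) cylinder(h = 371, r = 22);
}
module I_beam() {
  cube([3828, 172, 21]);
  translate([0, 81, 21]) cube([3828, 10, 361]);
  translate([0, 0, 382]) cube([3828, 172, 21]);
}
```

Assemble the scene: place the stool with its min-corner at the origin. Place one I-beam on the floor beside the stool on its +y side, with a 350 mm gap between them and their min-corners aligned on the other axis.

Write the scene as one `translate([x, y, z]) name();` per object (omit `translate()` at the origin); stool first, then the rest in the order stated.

stool();
translate([0, 706, 0]) I_beam();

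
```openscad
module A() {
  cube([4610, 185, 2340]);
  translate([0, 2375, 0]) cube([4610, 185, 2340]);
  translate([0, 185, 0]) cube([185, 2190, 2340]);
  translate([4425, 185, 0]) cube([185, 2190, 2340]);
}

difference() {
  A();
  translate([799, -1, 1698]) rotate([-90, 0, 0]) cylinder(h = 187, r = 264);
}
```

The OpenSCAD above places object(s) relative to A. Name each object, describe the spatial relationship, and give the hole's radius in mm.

A is a house frame. The house frame has a circular hole through its front wall. The hole's radius is 264 mm.

The subtracted cylinder has r = 264 mm.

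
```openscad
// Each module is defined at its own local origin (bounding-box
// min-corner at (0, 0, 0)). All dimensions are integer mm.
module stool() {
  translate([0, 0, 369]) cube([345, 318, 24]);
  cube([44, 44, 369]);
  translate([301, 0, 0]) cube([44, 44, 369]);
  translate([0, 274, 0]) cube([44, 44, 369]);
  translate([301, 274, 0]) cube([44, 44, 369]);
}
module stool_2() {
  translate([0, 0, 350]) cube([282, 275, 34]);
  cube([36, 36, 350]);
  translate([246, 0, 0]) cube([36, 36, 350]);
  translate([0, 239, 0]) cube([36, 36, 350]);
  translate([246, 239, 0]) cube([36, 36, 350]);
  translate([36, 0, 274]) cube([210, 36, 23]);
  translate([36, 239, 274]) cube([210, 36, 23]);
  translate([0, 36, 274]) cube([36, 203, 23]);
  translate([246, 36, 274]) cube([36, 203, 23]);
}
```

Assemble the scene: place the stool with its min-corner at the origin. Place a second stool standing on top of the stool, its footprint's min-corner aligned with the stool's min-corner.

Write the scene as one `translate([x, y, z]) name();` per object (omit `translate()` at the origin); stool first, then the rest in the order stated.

stool();
translate([0, 0, 393]) stool_2();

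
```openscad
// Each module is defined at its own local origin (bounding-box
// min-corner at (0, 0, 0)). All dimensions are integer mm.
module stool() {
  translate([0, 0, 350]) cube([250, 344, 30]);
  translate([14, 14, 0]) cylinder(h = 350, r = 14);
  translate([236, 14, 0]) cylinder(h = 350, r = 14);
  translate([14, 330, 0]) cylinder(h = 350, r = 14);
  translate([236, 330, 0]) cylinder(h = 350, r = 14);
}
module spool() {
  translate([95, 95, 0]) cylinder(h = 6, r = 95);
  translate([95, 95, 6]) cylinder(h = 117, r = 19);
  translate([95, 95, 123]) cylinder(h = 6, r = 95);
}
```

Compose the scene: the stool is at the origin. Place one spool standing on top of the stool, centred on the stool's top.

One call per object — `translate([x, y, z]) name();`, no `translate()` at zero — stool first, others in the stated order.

stool();
translate([30, 77, 380]) spool();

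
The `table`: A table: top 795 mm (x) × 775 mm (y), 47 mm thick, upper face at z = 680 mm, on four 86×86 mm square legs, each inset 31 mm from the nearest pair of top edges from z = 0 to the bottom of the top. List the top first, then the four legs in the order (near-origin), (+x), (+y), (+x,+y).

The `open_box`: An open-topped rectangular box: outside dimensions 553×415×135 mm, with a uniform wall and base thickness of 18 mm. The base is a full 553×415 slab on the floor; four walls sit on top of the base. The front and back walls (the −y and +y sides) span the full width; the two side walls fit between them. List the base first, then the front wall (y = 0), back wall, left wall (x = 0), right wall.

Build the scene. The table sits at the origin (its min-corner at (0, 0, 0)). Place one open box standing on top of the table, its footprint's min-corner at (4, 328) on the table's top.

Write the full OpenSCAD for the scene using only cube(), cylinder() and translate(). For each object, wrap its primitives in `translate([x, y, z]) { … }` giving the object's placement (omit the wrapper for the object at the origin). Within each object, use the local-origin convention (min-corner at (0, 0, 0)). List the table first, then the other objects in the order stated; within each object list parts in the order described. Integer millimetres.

translate([0, 0, 633]) cube([795, 775, 47]);
translate([31, 31, 0]) cube([86, 86, 633]);
translate([678, 31, 0]) cube([86, 86, 633]);
translate([31, 658, 0]) cube([86, 86, 633]);
translate([678, 658, 0]) cube([86, 86, 633]);
translate([4, 328, 680]) {
  cube([553, 415, 18]);
  translate([0, 0, 18]) cube([553, 18, 117]);
  translate([0, 397, 18]) cube([553, 18, 117]);
  translate([0, 18, 18]) cube([18, 379, 117]);
  translate([535, 18, 18]) cube([18, 379, 117]);
}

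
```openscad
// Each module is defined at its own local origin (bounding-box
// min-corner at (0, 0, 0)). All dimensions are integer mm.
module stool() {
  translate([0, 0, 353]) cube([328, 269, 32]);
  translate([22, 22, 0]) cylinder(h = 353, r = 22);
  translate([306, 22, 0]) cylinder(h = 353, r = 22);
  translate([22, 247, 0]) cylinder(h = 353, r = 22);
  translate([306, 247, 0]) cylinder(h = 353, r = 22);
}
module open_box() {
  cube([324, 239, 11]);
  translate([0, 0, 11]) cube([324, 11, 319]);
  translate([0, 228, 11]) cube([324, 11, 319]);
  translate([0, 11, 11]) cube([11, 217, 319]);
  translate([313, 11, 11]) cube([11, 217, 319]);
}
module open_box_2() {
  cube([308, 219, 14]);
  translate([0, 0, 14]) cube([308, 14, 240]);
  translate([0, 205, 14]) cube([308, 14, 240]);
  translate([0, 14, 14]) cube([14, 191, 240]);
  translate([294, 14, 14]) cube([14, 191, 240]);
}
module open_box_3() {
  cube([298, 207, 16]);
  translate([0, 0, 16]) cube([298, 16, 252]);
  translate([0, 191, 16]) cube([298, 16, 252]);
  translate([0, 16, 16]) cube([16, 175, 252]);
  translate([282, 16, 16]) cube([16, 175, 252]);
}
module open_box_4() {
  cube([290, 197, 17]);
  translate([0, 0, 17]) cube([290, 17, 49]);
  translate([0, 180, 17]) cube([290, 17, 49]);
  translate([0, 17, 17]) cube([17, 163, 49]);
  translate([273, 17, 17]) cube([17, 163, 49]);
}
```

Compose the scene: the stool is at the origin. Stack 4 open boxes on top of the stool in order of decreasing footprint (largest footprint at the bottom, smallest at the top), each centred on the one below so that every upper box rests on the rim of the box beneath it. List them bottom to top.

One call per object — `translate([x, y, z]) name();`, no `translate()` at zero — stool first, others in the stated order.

stool();
translate([2, 15, 385]) open_box();
translate([10, 25, 715]) open_box_2();
translate([15, 31, 969]) open_box_3();
translate([19, 36, 1237]) open_box_4();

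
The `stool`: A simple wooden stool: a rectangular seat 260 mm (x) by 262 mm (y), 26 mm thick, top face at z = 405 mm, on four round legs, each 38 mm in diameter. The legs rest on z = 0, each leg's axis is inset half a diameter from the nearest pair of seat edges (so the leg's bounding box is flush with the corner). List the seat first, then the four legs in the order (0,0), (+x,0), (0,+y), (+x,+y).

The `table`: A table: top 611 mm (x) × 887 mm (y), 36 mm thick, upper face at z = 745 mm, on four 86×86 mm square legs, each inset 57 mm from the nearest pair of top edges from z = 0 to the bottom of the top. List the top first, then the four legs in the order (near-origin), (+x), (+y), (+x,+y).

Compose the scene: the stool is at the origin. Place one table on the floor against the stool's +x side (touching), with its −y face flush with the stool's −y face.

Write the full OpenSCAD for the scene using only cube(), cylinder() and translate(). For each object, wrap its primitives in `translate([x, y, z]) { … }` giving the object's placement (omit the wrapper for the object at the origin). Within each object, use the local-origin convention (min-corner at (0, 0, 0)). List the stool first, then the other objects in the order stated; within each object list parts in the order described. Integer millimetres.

translate([0, 0, 379]) cube([260, 262, 26]);
translate([19, 19, 0]) cylinder(h = 379, r = 19);
translate([241, 19, 0]) cylinder(h = 379, r = 19);
translate([19, 243, 0]) cylinder(h = 379, r = 19);
translate([241, 243, 0]) cylinder(h = 379, r = 19);
translate([260, 0, 0]) {
  translate([0, 0, 709]) cube([611, 887, 36]);
  translate([57, 57, 0]) cube([86, 86, 709]);
  translate([468, 57, 0]) cube([86, 86, 709]);
  translate([57, 744, 0]) cube([86, 86, 709]);
  translate([468, 744, 0]) cube([86, 86, 709]);
}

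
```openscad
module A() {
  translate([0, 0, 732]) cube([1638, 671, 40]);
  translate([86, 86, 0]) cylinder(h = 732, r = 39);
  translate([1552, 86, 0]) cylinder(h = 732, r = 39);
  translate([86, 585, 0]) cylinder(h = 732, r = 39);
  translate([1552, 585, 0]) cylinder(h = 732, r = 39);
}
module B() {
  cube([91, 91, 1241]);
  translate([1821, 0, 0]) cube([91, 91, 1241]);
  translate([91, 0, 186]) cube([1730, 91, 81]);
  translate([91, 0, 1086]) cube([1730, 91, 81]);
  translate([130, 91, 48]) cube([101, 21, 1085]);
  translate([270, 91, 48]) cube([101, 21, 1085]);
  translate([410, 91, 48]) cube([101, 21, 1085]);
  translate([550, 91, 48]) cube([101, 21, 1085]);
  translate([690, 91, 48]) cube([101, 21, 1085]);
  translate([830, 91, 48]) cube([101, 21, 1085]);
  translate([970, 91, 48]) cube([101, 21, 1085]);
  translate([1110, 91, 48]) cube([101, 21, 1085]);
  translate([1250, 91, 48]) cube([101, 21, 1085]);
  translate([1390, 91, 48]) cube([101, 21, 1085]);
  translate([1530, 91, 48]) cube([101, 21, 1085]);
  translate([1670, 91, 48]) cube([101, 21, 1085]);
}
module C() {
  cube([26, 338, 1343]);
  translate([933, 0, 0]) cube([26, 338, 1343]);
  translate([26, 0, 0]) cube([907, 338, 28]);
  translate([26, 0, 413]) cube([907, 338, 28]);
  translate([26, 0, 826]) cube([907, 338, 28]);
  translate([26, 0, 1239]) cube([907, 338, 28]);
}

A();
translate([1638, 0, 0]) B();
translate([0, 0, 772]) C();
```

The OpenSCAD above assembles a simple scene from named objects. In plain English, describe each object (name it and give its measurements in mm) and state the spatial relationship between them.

A is a table with a 1638×671 mm rectangular top, 40 mm thick, top surface at z = 772 mm, supported by four round legs of 78 mm diameter, each leg's bounding box inset 47 mm from the nearest pair of top edges, running from the floor.

B is a fence section. Two 91×91 mm posts, 1241 mm tall, stand on the floor with a clear span of 1730 mm between their inner faces. Two horizontal rails of 91×81 mm section span the gap between the posts with their undersides at z = 186 mm and z = 1086 mm, flush with the posts' −y face. 12 pickets, each 101 mm wide, 21 mm thick and 1085 mm tall, are fixed to the +y face of the rails with their bottoms at z = 48 mm, evenly spaced across the span with equal gaps (rounded down to the nearest mm) at the −x end and between each pair — any rounding remainder accumulates at the +x end.

C is a bookshelf 959 mm wide overall, 338 mm deep and 1343 mm tall. The two sides are 26 mm thick vertical panels. 4 horizontal shelves of 28 mm thickness span between the inner faces of the sides; the lowest shelf sits on the floor and shelves are stacked with a clear vertical gap of 385 mm between each pair.

The fence section is against the table's +x side, with their −y faces flush. The bookshelf is on top of the table.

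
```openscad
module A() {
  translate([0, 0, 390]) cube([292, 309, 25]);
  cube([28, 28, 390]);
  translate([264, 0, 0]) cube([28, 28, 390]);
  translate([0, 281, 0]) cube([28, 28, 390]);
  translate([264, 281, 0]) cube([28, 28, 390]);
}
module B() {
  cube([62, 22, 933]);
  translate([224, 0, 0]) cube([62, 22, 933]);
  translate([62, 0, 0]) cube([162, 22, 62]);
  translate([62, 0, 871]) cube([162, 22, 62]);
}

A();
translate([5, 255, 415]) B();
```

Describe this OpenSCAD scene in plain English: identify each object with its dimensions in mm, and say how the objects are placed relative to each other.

A is a simple wooden stool: a rectangular seat 292 mm (x) by 309 mm (y), 25 mm thick, top face at z = 415 mm, on four square legs, each 28×28 mm in cross-section. The legs rest on z = 0, each flush with a corner of the seat.

B is a rectangular picture frame lying in the x–z plane (depth along y). The opening is 162 mm wide (x) by 809 mm tall (z), surrounded by a border 62 mm wide on all four sides. The frame is 22 mm deep and is made of two full-height vertical stiles with two horizontal rails fitted between them.

The picture frame is on top of the stool.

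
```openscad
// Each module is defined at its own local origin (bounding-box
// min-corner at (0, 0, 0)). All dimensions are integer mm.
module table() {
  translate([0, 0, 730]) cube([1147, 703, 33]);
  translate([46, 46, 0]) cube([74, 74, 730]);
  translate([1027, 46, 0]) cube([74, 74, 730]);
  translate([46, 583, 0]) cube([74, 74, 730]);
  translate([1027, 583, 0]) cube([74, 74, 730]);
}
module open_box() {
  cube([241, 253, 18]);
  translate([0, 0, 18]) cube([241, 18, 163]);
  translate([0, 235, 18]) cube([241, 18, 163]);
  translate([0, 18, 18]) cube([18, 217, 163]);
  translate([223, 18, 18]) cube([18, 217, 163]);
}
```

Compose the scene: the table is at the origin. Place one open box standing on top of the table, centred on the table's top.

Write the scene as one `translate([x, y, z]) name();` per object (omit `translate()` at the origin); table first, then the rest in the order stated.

table();
translate([453, 225, 763]) open_box();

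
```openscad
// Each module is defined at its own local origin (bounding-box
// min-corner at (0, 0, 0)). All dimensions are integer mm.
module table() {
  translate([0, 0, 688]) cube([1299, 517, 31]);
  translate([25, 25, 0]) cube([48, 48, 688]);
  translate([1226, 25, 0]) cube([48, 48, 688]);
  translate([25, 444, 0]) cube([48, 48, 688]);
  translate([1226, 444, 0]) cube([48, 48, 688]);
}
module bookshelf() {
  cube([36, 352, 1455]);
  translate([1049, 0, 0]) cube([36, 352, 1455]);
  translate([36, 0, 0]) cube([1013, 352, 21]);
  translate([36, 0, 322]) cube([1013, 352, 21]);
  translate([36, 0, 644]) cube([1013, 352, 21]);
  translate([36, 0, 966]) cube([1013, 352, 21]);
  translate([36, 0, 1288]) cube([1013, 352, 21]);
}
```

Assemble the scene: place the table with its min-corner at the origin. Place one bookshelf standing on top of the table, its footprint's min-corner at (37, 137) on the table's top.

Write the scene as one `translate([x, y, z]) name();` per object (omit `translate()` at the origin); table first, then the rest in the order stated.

table();
translate([37, 137, 719]) bookshelf();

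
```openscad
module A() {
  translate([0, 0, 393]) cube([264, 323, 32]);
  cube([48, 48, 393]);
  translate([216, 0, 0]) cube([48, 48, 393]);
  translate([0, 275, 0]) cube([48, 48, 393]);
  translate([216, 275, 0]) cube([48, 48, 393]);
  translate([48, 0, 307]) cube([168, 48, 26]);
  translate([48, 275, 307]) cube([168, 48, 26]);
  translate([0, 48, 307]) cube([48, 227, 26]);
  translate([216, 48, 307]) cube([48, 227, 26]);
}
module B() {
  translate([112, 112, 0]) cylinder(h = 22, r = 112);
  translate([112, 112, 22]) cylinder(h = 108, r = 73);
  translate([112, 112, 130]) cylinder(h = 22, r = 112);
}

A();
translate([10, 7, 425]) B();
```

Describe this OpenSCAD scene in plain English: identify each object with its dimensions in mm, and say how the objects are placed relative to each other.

A is a simple wooden stool: a rectangular seat 264 mm (x) by 323 mm (y), 32 mm thick, top face at z = 425 mm, on four square legs, each 48×48 mm in cross-section. The legs rest on z = 0, each flush with a corner of the seat. Four stretchers, 48 mm wide and 26 mm tall, connect adjacent legs with their undersides at z = 307 mm, each running between the inner faces of the legs it joins and aligned with the legs' outer faces on the other axis.

B is a spool: two coaxial disc flanges of radius 112 mm and thickness 22 mm, joined by a core cylinder of radius 73 mm and height 108 mm. The lower flange rests on z = 0 and the three cylinders share a vertical axis.

The spool is on top of the stool.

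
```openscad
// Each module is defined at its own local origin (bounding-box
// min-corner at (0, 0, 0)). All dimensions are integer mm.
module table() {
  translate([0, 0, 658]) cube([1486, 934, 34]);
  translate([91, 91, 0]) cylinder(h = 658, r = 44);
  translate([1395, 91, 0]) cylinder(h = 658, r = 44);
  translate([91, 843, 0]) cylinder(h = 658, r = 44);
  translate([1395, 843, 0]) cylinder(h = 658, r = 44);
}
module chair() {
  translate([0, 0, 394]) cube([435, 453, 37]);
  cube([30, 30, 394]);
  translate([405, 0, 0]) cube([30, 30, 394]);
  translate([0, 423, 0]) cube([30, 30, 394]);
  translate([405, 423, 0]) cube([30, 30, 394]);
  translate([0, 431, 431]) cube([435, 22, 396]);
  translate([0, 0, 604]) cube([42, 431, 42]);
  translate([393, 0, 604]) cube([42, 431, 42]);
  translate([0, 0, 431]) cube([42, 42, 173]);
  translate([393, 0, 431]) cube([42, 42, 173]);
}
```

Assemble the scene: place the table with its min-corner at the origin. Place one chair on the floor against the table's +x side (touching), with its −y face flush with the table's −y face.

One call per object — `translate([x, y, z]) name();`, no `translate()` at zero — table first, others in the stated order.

table();
translate([1486, 0, 0]) chair();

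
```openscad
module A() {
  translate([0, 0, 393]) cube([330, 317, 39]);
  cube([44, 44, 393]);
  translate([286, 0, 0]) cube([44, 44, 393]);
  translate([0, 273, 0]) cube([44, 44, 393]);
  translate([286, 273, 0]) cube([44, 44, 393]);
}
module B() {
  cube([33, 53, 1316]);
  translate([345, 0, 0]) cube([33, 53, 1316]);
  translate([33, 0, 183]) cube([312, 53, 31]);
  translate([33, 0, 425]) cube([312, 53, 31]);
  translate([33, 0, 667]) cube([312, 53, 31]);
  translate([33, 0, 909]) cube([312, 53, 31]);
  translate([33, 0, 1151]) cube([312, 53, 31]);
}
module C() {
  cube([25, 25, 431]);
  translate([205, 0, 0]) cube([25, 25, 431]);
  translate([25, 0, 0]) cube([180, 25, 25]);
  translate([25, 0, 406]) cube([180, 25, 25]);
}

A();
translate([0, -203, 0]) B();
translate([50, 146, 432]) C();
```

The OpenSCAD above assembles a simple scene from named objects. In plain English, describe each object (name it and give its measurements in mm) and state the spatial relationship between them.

A is a simple wooden stool: a rectangular seat 330 mm (x) by 317 mm (y), 39 mm thick, top face at z = 432 mm, on four square legs, each 44×44 mm in cross-section. The legs rest on z = 0, each flush with a corner of the seat.

B is a straight ladder. Two 33×53 mm vertical rails, 1316 mm tall, stand 378 mm apart (outside-to-outside) with their front faces coplanar on the −y side. 5 rungs, each 53 mm deep and 31 mm tall, span between the inner faces of the rails, front faces flush with the rails. The lowest rung's underside is at z = 183 mm and rungs are spaced 242 mm apart (underside to underside).

C is a picture frame with a 180×381 mm rectangular opening (x by z) and a uniform 25 mm border on every side. Frame depth is 25 mm along y. It is built from two vertical stiles running the full outside height and two horizontal rails spanning the gap between the stiles.

The ladder is on the floor beside the stool on its −y side. The picture frame is on top of the stool, centred.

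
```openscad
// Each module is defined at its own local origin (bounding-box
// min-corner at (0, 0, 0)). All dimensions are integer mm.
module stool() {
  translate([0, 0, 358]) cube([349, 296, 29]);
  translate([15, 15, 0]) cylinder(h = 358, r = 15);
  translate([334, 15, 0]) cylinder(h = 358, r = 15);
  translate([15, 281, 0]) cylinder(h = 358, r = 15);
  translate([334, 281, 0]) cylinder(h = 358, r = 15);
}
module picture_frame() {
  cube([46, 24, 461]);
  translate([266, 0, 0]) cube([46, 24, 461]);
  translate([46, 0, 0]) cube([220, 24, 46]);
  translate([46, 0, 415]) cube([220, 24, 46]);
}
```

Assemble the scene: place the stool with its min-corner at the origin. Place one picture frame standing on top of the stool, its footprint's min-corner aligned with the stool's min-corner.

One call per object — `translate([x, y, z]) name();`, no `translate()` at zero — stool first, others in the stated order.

stool();
translate([0, 0, 387]) picture_frame();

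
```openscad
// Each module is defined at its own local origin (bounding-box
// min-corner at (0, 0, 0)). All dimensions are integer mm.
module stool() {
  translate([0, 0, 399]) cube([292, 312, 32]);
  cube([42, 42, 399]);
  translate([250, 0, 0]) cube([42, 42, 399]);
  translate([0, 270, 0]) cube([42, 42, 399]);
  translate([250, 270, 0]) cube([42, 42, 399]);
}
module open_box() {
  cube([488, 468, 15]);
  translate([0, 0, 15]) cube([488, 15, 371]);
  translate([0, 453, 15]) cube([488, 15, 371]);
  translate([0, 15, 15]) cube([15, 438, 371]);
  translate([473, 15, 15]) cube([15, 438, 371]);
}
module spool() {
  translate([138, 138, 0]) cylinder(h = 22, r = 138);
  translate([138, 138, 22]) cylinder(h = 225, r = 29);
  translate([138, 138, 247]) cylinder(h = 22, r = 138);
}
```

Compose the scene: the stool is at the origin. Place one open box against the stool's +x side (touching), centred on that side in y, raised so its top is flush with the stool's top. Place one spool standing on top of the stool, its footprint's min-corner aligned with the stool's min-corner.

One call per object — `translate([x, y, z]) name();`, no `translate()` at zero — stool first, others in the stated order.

stool();
translate([292, -78, 45]) open_box();
translate([0, 0, 431]) spool();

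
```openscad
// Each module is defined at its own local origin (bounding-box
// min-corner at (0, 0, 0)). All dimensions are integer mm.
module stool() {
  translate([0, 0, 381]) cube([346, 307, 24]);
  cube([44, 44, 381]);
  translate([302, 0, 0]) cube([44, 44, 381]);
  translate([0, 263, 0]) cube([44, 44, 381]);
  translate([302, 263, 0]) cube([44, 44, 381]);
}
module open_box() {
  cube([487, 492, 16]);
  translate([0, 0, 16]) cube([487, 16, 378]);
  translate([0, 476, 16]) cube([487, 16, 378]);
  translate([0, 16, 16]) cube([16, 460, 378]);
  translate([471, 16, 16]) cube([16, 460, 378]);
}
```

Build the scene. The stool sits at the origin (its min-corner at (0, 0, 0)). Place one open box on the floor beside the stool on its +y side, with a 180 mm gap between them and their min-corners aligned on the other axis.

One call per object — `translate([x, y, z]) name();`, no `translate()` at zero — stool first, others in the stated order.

stool();
translate([0, 487, 0]) open_box();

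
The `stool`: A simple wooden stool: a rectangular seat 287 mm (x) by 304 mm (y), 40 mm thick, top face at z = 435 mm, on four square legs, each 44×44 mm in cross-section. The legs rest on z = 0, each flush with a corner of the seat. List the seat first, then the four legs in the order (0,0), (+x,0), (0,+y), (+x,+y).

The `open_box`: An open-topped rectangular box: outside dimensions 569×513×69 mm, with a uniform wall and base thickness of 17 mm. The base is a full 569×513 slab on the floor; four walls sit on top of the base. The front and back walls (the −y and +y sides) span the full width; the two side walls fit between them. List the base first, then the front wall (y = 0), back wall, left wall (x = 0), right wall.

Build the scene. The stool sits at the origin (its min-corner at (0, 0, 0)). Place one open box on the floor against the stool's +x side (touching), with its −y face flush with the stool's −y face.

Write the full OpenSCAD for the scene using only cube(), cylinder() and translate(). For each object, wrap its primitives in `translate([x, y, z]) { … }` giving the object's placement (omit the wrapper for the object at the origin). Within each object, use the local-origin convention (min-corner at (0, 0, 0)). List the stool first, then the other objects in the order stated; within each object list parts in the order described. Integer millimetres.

translate([0, 0, 395]) cube([287, 304, 40]);
cube([44, 44, 395]);
translate([243, 0, 0]) cube([44, 44, 395]);
translate([0, 260, 0]) cube([44, 44, 395]);
translate([243, 260, 0]) cube([44, 44, 395]);
translate([287, 0, 0]) {
  cube([569, 513, 17]);
  translate([0, 0, 17]) cube([569, 17, 52]);
  translate([0, 496, 17]) cube([569, 17, 52]);
  translate([0, 17, 17]) cube([17, 479, 52]);
  translate([552, 17, 17]) cube([17, 479, 52]);
}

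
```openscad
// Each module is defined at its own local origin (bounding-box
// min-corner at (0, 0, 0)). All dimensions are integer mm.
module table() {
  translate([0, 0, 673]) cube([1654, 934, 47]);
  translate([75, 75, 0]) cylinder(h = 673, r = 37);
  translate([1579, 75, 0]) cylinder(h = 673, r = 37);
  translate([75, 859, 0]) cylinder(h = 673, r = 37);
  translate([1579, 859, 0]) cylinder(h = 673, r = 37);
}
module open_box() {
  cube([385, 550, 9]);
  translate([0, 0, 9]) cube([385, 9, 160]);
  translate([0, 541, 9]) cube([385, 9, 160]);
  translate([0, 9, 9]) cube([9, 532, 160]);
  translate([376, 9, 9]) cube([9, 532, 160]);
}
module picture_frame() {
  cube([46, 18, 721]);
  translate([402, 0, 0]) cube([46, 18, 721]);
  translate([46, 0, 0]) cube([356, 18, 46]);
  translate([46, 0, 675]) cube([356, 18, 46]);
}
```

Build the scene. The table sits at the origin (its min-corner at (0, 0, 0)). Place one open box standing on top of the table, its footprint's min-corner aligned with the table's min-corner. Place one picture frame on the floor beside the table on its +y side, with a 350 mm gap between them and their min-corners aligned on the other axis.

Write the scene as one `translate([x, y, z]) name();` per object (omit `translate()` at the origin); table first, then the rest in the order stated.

table();
translate([0, 0, 720]) open_box();
translate([0, 1284, 0]) picture_frame();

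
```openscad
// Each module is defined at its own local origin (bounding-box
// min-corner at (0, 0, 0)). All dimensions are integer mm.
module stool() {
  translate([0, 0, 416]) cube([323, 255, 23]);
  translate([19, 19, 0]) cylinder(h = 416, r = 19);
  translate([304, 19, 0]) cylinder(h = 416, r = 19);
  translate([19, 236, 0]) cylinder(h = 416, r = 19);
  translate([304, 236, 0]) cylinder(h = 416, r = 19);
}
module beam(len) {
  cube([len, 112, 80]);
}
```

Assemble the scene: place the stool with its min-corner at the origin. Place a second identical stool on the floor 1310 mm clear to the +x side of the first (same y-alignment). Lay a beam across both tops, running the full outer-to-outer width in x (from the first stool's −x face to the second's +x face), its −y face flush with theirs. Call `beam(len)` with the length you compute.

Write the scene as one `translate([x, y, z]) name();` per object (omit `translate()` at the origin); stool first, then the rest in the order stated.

stool();
translate([1633, 0, 0]) stool();
translate([0, 0, 439]) beam(1956);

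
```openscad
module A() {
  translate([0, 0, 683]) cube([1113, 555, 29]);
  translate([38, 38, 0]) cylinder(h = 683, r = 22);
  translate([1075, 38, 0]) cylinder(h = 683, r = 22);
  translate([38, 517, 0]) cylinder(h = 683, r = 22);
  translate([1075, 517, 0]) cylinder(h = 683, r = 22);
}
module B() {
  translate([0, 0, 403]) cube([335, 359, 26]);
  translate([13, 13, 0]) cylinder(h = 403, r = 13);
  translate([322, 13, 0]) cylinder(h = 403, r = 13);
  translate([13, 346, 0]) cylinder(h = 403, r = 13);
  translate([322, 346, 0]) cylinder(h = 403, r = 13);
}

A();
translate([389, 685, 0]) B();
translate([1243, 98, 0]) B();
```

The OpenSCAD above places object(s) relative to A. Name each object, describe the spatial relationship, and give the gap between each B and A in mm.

A is a table. B is a stool. Two stools sit around the table at the +y, +x sides. The gap between each stool and the table is 130 mm.

Each stool's nearest face is 130 mm from the table's bounding box.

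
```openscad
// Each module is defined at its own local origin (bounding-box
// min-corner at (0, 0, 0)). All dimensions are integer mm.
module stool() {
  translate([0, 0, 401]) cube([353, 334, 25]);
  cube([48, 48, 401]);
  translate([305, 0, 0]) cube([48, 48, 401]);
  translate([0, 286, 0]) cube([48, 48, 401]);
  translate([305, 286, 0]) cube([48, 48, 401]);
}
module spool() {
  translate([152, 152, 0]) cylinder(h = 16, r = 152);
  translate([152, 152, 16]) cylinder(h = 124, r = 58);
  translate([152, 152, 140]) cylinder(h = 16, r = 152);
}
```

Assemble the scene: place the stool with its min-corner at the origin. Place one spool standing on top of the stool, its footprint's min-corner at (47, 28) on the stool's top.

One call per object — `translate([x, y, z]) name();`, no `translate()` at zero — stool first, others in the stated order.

stool();
translate([47, 28, 426]) spool();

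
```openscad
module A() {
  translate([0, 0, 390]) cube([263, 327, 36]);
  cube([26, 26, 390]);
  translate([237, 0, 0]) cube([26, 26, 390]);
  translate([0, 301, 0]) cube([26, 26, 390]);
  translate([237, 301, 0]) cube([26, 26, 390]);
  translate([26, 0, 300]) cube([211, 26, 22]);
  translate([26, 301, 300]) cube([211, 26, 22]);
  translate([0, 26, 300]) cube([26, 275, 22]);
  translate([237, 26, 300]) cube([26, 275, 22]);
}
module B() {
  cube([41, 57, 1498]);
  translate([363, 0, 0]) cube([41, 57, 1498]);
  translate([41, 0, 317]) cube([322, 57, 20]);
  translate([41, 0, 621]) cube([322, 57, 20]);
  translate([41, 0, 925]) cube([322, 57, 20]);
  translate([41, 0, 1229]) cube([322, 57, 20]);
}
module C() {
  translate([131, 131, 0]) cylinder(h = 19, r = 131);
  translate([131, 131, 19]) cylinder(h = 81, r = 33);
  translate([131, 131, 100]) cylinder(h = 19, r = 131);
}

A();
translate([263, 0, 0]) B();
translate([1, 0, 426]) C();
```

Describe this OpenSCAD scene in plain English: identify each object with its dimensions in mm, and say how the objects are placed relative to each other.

A is a four-legged stool. The seat is a 263×327×36 mm slab whose top surface is at z = 426 mm; four square legs, each 26×26 mm in cross-section, run from the floor (z = 0) to the underside of the seat, each flush with a corner of the seat. Four stretchers, 26 mm wide and 22 mm tall, connect adjacent legs with their undersides at z = 300 mm, each running between the inner faces of the legs it joins and aligned with the legs' outer faces on the other axis.

B is a wooden ladder with two side rails of 41×57 mm section and 1498 mm height, set 404 mm apart overall. Between them run 4 rectangular rungs (57 mm deep, 20 mm thick), front faces flush with the rails' −y face. The bottom of the first rung is 317 mm above the floor and each subsequent rung is 304 mm higher than the one below.

C is a spool: two coaxial disc flanges of radius 131 mm and thickness 19 mm, joined by a core cylinder of radius 33 mm and height 81 mm. The lower flange rests on z = 0 and the three cylinders share a vertical axis.

The ladder is against the stool's +x side, with their −y faces flush. The spool is on top of the stool.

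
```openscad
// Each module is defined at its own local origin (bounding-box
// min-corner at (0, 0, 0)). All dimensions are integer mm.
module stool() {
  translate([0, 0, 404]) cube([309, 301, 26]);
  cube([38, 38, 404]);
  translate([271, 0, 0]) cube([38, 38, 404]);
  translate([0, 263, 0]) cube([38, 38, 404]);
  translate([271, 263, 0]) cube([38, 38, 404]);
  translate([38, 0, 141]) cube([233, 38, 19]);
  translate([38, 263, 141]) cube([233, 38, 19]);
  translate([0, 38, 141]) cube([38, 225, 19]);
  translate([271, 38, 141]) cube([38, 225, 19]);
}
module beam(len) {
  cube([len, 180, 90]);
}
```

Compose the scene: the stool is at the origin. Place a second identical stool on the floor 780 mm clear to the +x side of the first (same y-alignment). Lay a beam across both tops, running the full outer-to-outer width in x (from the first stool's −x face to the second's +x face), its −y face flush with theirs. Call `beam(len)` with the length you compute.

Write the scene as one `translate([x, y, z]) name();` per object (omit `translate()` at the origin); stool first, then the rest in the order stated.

stool();
translate([1089, 0, 0]) stool();
translate([0, 0, 430]) beam(1398);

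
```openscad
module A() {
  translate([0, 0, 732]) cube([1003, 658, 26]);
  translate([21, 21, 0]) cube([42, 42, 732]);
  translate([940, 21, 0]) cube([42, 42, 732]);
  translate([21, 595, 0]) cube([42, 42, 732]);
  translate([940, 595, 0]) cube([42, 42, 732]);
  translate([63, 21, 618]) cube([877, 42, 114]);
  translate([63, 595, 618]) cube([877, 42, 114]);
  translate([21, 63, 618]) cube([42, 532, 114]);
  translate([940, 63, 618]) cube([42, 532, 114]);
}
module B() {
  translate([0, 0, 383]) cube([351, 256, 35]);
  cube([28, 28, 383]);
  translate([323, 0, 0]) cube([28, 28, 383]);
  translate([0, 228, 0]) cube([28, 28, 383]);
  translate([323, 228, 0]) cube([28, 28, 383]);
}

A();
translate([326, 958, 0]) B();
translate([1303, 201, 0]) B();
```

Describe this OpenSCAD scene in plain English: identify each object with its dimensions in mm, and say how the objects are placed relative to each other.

A is a table with a 1003×658 mm rectangular top, 26 mm thick, top surface at z = 758 mm, supported by four 42×42 mm square legs, each inset 21 mm from the nearest pair of top edges, running from the floor. Four apron rails, 42 mm thick and 114 mm tall, run between adjacent legs with their top edges flush with the underside of the top and their outer faces flush with the legs' outer faces.

B is a simple wooden stool: a rectangular seat 351 mm (x) by 256 mm (y), 35 mm thick, top face at z = 418 mm, on four square legs, each 28×28 mm in cross-section. The legs rest on z = 0, each flush with a corner of the seat.

Two stools sit around the table at the +y, +x sides.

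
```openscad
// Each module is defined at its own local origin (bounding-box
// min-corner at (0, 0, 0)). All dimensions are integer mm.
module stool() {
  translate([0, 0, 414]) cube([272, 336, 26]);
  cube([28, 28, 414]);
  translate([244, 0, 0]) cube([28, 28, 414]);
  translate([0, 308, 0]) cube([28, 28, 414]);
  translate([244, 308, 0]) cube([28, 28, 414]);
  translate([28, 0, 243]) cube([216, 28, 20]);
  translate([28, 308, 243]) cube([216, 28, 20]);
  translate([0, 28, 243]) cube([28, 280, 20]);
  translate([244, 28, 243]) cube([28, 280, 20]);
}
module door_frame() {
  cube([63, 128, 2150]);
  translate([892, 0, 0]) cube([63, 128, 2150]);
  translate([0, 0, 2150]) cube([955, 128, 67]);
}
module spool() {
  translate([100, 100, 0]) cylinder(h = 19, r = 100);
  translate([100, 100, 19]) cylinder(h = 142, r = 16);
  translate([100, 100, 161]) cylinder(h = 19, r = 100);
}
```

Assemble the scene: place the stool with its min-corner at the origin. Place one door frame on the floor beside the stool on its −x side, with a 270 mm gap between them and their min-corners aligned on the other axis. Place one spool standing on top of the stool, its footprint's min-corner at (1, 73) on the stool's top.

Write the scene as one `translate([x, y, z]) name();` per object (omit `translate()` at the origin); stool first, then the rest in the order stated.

stool();
translate([-1225, 0, 0]) door_frame();
translate([1, 73, 440]) spool();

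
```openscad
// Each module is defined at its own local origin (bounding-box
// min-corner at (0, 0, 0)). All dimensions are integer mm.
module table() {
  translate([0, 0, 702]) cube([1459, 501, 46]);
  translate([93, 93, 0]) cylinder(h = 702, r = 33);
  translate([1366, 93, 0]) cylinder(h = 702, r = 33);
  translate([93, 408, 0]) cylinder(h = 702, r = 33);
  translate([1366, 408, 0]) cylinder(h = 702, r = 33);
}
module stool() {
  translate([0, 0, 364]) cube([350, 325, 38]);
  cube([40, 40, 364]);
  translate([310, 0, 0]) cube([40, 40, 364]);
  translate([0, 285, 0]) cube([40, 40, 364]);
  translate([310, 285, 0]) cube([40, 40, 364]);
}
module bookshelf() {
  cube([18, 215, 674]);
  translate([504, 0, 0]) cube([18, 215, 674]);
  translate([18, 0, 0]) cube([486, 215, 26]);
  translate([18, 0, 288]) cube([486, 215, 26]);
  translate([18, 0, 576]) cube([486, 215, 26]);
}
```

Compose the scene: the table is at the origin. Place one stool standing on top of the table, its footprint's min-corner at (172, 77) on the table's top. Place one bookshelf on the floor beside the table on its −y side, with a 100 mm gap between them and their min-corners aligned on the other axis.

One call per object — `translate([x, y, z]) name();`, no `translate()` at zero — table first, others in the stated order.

table();
translate([172, 77, 748]) stool();
translate([0, -315, 0]) bookshelf();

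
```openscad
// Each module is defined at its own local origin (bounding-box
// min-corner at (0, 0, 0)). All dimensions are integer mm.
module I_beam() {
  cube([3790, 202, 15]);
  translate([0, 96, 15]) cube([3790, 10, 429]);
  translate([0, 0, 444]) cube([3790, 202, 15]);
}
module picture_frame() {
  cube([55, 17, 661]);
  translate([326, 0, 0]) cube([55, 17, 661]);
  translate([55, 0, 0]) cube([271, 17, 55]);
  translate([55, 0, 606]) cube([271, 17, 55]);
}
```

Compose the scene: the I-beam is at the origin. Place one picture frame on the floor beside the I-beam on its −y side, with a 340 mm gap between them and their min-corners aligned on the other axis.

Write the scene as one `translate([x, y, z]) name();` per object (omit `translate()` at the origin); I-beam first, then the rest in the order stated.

I_beam();
translate([0, -357, 0]) picture_frame();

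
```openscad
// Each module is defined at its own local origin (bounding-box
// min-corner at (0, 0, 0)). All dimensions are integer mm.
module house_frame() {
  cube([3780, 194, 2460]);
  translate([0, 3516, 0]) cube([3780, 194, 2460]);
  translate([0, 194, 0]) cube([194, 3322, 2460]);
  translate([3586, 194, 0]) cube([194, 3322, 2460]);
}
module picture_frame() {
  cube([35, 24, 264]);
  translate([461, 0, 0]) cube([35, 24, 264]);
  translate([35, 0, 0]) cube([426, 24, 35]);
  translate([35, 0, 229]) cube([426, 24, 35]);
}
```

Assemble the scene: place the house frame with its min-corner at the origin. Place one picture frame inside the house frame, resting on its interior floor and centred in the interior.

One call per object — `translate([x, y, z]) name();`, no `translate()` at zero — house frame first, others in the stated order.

house_frame();
translate([1642, 1843, 0]) picture_frame();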